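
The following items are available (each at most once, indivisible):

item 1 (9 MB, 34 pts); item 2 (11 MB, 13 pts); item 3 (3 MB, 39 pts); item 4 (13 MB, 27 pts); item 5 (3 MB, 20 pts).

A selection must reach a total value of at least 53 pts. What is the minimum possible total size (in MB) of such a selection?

6

Subsets with value ≥ 53, sorted by total size:
- item 3+item 5: size 6, value 59
- item 1+item 3: size 12, value 73
Minimum size: 6 MB.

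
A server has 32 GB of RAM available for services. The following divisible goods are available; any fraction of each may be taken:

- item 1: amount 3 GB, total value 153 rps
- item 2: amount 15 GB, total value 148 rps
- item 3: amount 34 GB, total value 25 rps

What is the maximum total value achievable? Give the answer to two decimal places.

Take in order of value per unit:
- item 1 (153/3 per unit): all 3 → value 153, running total 153.00
- item 2 (148/15 per unit): all 15 → value 148, running total 301.00
- item 3 (25/34 per unit): 14 of 34 → value 14×25/34 = 10.2941, running total 311.29
Total 311.29.

311.29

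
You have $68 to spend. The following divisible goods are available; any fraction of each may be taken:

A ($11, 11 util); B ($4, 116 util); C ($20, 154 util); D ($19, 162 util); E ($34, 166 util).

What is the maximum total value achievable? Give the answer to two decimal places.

554.06

Take in order of value per unit:
- B (116/4 per unit): all 4 → value 116, running total 116.00
- D (162/19 per unit): all 19 → value 162, running total 278.00
- C (154/20 per unit): all 20 → value 154, running total 432.00
- E (166/34 per unit): 25 of 34 → value 25×166/34 = 122.0588, running total 554.06
Total 554.06.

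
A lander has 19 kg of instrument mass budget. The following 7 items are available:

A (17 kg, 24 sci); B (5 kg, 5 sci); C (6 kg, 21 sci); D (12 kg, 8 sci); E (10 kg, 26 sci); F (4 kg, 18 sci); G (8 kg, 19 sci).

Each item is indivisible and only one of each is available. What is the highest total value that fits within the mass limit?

58 sci

Check high-value combinations within 19 kg:
- C+F+G: mass 6+4+8=18, value 21+18+19=58
- B+E+F: mass 5+10+4=19, value 5+26+18=49
- C+E: mass 6+10=16, value 21+26=47
- E+G: mass 10+8=18, value 26+19=45
- B+C+G: mass 5+6+8=19, value 5+21+19=45
Best: 58 sci.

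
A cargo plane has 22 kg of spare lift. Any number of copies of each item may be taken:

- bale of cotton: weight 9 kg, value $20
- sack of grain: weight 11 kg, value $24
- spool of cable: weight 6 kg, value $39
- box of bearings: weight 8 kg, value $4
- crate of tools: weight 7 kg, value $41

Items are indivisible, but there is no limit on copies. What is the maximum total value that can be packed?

$123

Best value-per-unit is spool of cable at 39/6; filling with it alone gives 3×39 = 117.
Optimal mix: 3×crate of tools → weight 21, value 123.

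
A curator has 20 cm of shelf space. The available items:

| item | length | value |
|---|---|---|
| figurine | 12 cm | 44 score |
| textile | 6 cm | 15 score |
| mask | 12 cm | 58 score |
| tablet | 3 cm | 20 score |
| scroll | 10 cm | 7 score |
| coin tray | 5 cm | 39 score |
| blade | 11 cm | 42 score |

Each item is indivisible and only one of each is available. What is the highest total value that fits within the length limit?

Check high-value combinations within 20 cm:
- mask+tablet+coin tray: length 12+3+5=20, value 58+20+39=117
- figurine+tablet+coin tray: length 12+3+5=20, value 44+20+39=103
- tablet+coin tray+blade: length 3+5+11=19, value 20+39+42=101
- mask+coin tray: length 12+5=17, value 58+39=97
- figurine+coin tray: length 12+5=17, value 44+39=83
Best: 117 score.

117 score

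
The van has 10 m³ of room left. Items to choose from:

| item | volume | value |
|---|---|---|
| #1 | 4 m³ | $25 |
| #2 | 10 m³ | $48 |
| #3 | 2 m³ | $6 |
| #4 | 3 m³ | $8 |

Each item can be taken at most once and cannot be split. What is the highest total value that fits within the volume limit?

$48

This is a 0/1 knapsack; check combinations near the capacity.
- #2: volume 10, value 48
- #1+#3+#4: volume 4+2+3=9, value 25+6+8=39
- #1+#4: volume 4+3=7, value 25+8=33
- #1+#3: volume 4+2=6, value 25+6=31
- #1: volume 4, value 25
Best: $48.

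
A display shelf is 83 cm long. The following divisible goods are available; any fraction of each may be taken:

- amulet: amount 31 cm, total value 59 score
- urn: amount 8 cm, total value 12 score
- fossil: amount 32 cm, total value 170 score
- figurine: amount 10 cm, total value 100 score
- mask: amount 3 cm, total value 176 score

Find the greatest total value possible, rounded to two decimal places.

515.50

Take in order of value per unit:
- mask (176/3 per unit): all 3 → value 176, running total 176.00
- figurine (100/10 per unit): all 10 → value 100, running total 276.00
- fossil (170/32 per unit): all 32 → value 170, running total 446.00
- amulet (59/31 per unit): all 31 → value 59, running total 505.00
- urn (12/8 per unit): 7 of 8 → value 7×12/8 = 10.5000, running total 515.50
Total 515.50.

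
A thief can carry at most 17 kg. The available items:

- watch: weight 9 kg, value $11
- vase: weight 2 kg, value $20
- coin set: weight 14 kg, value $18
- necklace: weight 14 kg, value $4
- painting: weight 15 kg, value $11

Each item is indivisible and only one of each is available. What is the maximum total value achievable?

This is a 0/1 knapsack; check combinations near the capacity.
- vase+coin set: weight 2+14=16, value 20+18=38
- watch+vase: weight 9+2=11, value 11+20=31
- vase+painting: weight 2+15=17, value 20+11=31
Best: $38.

$38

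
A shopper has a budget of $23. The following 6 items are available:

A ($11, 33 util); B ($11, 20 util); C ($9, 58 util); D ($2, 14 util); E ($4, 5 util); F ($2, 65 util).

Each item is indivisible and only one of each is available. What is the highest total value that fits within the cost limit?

This is a 0/1 knapsack; check combinations near the capacity.
- A+C+F: cost 11+9+2=22, value 33+58+65=156
- B+C+F: cost 11+9+2=22, value 20+58+65=143
- C+D+E+F: cost 9+2+4+2=17, value 58+14+5+65=142
Best: 156 util.

156 util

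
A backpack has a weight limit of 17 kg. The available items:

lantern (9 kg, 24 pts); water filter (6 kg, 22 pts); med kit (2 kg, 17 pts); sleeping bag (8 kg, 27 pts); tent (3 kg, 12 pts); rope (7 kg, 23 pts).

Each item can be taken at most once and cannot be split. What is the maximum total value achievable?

This is a 0/1 knapsack; check combinations near the capacity.
- med kit+sleeping bag+rope: weight 2+8+7=17, value 17+27+23=67
- water filter+med kit+sleeping bag: weight 6+2+8=16, value 22+17+27=66
- lantern+water filter+med kit: weight 9+6+2=17, value 24+22+17=63
Best: 67 pts.

67 pts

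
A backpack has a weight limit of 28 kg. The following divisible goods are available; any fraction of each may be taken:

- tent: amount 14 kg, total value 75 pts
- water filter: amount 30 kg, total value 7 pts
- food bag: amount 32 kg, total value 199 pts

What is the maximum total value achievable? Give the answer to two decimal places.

Take in order of value per unit:
- food bag (199/32 per unit): 28 of 32 → value 28×199/32 = 174.1250, running total 174.13
Total 174.13.

174.13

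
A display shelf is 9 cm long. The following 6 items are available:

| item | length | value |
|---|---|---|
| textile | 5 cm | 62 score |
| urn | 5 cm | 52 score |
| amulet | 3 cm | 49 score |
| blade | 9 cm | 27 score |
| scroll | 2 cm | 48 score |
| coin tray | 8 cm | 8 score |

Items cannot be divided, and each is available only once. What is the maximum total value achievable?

This is a 0/1 knapsack; check combinations near the capacity.
- textile+amulet: length 5+3=8, value 62+49=111
- textile+scroll: length 5+2=7, value 62+48=110
- urn+amulet: length 5+3=8, value 52+49=101
- urn+scroll: length 5+2=7, value 52+48=100
- amulet+scroll: length 3+2=5, value 49+48=97
Best: 111 score.

111 score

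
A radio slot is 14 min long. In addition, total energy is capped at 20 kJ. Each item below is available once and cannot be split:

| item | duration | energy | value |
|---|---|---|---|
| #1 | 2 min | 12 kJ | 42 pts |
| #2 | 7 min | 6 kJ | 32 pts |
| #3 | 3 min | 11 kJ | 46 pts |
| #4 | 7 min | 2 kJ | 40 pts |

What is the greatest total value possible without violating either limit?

86 pts

Feasible sets respecting both limits:
- #3+#4: duration 10, energy 13, value 86
- #1+#4: duration 9, energy 14, value 82
- #2+#3: duration 10, energy 17, value 78
- #1+#2: duration 9, energy 18, value 74
Best: 86 pts.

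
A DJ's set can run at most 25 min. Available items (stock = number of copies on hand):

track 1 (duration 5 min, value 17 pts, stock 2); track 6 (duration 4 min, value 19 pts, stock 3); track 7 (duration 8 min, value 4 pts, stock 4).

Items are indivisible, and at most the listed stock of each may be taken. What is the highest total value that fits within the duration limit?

Top feasible selections:
- 2×track 1 + 3×track 6: duration 22, value 91
- 1×track 1 + 3×track 6 + 1×track 7: duration 25, value 78
- 1×track 1 + 3×track 6: duration 17, value 74
- 2×track 1 + 2×track 6: duration 18, value 72
Best: 91 pts.

91 pts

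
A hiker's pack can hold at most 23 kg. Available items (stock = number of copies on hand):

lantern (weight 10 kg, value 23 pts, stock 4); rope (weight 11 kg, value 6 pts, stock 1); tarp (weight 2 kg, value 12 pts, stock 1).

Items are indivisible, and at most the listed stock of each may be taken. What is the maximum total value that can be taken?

58 pts

Top feasible selections:
- 2×lantern + 1×tarp: weight 22, value 58
- 2×lantern: weight 20, value 46
Best: 58 pts.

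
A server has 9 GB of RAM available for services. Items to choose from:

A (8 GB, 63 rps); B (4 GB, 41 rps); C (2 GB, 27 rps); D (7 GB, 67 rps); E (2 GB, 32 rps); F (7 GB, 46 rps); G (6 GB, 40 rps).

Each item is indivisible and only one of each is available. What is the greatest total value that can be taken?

This is a 0/1 knapsack; check combinations near the capacity.
- B+C+E: memory 4+2+2=8, value 41+27+32=100
- D+E: memory 7+2=9, value 67+32=99
- C+D: memory 2+7=9, value 27+67=94
- E+F: memory 2+7=9, value 32+46=78
Best: 100 rps.

100 rps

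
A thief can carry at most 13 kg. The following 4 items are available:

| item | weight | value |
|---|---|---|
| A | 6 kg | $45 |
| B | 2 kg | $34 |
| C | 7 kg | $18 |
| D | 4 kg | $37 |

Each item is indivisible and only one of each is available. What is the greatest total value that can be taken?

Check high-value combinations within 13 kg:
- A+B+D: weight 6+2+4=12, value 45+34+37=116
- B+C+D: weight 2+7+4=13, value 34+18+37=89
- A+D: weight 6+4=10, value 45+37=82
- A+B: weight 6+2=8, value 45+34=79
Best: $116.

$116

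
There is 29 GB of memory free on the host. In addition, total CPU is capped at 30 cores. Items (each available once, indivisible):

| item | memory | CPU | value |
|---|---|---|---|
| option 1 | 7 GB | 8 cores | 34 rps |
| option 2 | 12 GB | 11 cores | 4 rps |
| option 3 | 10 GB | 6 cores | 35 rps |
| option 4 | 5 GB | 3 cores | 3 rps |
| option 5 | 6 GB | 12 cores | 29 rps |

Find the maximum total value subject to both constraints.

101 rps

Feasible sets respecting both limits:
- option 1+option 3+option 4+option 5: memory 28, CPU 29, value 101
- option 1+option 3+option 5: memory 23, CPU 26, value 98
- option 1+option 2+option 3: memory 29, CPU 25, value 73
- option 1+option 3+option 4: memory 22, CPU 17, value 72
Best: 101 rps.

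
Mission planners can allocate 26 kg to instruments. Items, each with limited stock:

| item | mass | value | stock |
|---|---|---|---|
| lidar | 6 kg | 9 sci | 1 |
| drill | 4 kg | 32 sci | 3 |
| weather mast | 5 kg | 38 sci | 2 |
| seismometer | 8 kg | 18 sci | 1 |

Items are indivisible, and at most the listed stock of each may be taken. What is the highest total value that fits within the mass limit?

Top feasible selections:
- 3×drill + 2×weather mast: mass 22, value 172
- 2×drill + 2×weather mast + 1×seismometer: mass 26, value 158
- 3×drill + 1×weather mast + 1×seismometer: mass 25, value 152
Best: 172 sci.

172 sci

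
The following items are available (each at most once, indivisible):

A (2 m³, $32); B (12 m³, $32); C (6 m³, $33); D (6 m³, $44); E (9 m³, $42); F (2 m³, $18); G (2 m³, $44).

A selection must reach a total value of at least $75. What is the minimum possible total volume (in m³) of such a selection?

4

Subsets with value ≥ 75, sorted by total volume:
- A+G: volume 4, value 76
- A+F+G: volume 6, value 94
Minimum volume: 4 m³.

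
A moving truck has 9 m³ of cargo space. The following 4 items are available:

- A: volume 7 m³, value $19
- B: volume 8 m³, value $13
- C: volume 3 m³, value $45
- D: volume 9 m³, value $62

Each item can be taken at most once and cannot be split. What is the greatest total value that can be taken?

$62

Check high-value combinations within 9 m³:
- D: volume 9, value 62
- C: volume 3, value 45
- A: volume 7, value 19
Best: $62.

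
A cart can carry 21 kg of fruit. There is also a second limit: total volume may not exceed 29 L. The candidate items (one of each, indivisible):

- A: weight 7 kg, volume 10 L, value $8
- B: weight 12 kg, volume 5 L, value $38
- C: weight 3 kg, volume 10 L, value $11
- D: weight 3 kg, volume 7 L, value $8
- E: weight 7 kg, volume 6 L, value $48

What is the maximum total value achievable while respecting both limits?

$86

Feasible sets respecting both limits:
- B+E: weight 19, volume 11, value 86
- A+C+E: weight 17, volume 26, value 67
- C+D+E: weight 13, volume 23, value 67
Best: $86.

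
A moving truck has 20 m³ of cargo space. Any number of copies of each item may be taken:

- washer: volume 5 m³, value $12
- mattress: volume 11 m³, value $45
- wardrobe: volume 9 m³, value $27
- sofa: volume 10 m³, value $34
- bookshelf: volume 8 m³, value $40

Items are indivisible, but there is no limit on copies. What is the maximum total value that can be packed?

Best value-per-unit is bookshelf at 40/8; filling with it alone gives 2×40 = 80.
Optimal mix: 1×mattress + 1×bookshelf → volume 19, value 85.

$85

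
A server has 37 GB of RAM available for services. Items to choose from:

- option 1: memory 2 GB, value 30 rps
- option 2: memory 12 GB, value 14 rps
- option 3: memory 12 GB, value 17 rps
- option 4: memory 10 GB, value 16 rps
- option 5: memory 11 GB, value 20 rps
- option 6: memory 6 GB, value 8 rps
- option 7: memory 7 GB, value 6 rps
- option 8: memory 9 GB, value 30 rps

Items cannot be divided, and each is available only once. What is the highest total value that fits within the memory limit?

97 rps

Check high-value combinations within 37 GB:
- option 1+option 3+option 5+option 8: memory 2+12+11+9=34, value 30+17+20+30=97
- option 1+option 4+option 5+option 8: memory 2+10+11+9=32, value 30+16+20+30=96
- option 1+option 2+option 5+option 8: memory 2+12+11+9=34, value 30+14+20+30=94
- option 1+option 5+option 6+option 7+option 8: memory 2+11+6+7+9=35, value 30+20+8+6+30=94
Best: 97 rps.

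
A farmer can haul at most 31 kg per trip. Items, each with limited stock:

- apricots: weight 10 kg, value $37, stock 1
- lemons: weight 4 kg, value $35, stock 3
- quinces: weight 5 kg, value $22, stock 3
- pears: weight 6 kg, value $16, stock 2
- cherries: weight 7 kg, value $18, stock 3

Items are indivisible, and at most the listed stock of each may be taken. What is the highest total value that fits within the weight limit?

Top feasible selections:
- 3×lemons + 3×quinces: weight 27, value 171
- 3×lemons + 2×quinces + 1×cherries: weight 29, value 167
- 3×lemons + 2×quinces + 1×pears: weight 28, value 165
Best: $171.

$171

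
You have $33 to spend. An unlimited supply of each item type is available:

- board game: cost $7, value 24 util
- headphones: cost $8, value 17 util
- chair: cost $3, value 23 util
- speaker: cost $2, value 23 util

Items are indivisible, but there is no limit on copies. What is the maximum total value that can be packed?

368 util

Best value-per-unit is speaker at 23/2; filling with it alone gives 16×23 = 368.
Optimal mix: 1×chair + 15×speaker → cost 33, value 368.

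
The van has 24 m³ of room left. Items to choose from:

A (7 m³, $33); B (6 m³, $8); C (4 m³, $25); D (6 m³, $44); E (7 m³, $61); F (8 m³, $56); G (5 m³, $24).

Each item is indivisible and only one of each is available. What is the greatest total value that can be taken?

Check high-value combinations within 24 m³:
- C+E+F+G: volume 4+7+8+5=24, value 25+61+56+24=166
- A+C+D+E: volume 7+4+6+7=24, value 33+25+44+61=163
- D+E+F: volume 6+7+8=21, value 44+61+56=161
- C+D+E+G: volume 4+6+7+5=22, value 25+44+61+24=154
Best: $166.

$166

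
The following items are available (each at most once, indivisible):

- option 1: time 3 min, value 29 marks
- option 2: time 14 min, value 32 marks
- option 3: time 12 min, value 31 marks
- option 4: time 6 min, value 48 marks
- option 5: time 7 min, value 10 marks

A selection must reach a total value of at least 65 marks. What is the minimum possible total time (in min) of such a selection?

9

Subsets with value ≥ 65, sorted by total time:
- option 1+option 4: time 9, value 77
- option 1+option 4+option 5: time 16, value 87
- option 3+option 4: time 18, value 79
- option 2+option 4: time 20, value 80
Minimum time: 9 min.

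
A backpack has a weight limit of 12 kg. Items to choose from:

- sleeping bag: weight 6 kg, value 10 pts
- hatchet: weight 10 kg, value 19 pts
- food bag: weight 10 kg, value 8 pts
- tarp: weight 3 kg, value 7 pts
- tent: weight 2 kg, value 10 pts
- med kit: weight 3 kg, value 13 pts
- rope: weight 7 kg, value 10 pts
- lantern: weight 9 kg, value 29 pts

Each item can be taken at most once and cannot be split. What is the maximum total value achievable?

42 pts

This is a 0/1 knapsack; check combinations near the capacity.
- med kit+lantern: weight 3+9=12, value 13+29=42
- tent+lantern: weight 2+9=11, value 10+29=39
- tarp+lantern: weight 3+9=12, value 7+29=36
- sleeping bag+tent+med kit: weight 6+2+3=11, value 10+10+13=33
- tent+med kit+rope: weight 2+3+7=12, value 10+13+10=33
Best: 42 pts.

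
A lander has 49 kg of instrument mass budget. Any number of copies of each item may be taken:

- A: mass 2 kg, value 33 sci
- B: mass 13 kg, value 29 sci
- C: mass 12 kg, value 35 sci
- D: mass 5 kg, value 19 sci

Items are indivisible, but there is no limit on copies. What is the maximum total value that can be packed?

Best value-per-unit is A at 33/2, and filling with it alone uses mass 24×2=48. No mix of the others beats 24×33 = 792.

792 sci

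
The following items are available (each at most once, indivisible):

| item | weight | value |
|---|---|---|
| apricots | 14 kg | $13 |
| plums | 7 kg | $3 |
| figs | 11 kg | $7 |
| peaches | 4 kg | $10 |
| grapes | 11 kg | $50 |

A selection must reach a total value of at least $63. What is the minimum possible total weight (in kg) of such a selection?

Subsets with value ≥ 63, sorted by total weight:
- plums+peaches+grapes: weight 22, value 63
- apricots+grapes: weight 25, value 63
- figs+peaches+grapes: weight 26, value 67
Minimum weight: 22 kg.

22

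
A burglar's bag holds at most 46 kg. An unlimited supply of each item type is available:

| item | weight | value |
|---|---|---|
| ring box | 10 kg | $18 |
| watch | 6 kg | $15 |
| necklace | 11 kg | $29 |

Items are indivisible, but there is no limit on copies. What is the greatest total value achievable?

$118

Best value-per-unit is necklace at 29/11; filling with it alone gives 4×29 = 116.
Optimal mix: 4×watch + 2×necklace → weight 46, value 118.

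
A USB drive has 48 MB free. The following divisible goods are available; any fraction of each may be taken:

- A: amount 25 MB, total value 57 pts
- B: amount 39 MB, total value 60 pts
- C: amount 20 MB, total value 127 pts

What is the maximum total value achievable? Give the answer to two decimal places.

188.62

Take in order of value per unit:
- C (127/20 per unit): all 20 → value 127, running total 127.00
- A (57/25 per unit): all 25 → value 57, running total 184.00
- B (60/39 per unit): 3 of 39 → value 3×60/39 = 4.6154, running total 188.62
Total 188.62.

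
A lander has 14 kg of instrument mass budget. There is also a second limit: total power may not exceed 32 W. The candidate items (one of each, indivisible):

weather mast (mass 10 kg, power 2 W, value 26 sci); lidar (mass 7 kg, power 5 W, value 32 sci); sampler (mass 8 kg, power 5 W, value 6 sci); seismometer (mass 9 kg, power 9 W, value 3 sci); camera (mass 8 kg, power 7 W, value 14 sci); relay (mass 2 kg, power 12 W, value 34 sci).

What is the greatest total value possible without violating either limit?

66 sci

Feasible sets respecting both limits:
- lidar+relay: mass 9, power 17, value 66
- weather mast+relay: mass 12, power 14, value 60
- camera+relay: mass 10, power 19, value 48
- sampler+relay: mass 10, power 17, value 40
Best: 66 sci.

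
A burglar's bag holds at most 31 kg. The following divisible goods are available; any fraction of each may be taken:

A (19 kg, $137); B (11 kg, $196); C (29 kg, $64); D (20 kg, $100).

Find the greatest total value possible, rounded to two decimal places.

Take in order of value per unit:
- B (196/11 per unit): all 11 → value 196, running total 196.00
- A (137/19 per unit): all 19 → value 137, running total 333.00
- D (100/20 per unit): 1 of 20 → value 1×100/20 = 5.0000, running total 338.00
Total 338.00.

338.00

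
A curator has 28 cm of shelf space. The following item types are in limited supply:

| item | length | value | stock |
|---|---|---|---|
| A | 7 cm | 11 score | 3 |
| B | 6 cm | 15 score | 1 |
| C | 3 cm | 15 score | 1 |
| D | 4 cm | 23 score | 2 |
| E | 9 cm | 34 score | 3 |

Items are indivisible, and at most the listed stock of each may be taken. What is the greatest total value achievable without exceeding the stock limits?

114 score

Best selections within length 28 and stock limits:
- 2×D + 2×E: length 26, value 114
- 1×B + 1×C + 2×D + 1×E: length 26, value 110
- 1×C + 1×D + 2×E: length 25, value 106
- 1×A + 1×C + 2×D + 1×E: length 27, value 106
Best: 114 score.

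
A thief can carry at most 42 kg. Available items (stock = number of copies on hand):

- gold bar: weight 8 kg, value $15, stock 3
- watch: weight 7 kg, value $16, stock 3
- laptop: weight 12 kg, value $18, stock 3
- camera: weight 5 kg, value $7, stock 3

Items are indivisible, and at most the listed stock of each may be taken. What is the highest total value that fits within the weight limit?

Best selections within weight 42 and stock limits:
- 2×gold bar + 3×watch + 1×camera: weight 42, value 85
- 1×gold bar + 3×watch + 1×laptop: weight 41, value 81
Best: $85.

$85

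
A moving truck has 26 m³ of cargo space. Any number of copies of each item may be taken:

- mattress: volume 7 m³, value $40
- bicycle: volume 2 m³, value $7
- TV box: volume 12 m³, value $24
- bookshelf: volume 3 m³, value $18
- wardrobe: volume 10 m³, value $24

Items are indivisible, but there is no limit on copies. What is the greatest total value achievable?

$152

Best value-per-unit is bookshelf at 18/3; filling with it alone gives 8×18 = 144.
Optimal mix: 2×mattress + 4×bookshelf → volume 26, value 152.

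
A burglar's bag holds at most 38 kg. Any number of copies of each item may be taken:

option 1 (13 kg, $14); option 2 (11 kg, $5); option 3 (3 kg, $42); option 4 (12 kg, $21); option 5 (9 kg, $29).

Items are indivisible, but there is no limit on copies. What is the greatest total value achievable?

$504

Best value-per-unit is option 3 at 42/3, and filling with it alone uses weight 12×3=36. No mix of the others beats 12×42 = 504.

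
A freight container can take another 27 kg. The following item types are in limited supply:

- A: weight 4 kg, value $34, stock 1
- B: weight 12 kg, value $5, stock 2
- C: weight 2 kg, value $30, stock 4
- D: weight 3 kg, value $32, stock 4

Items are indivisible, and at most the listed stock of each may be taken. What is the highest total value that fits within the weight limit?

Top feasible selections:
- 1×A + 4×C + 4×D: weight 24, value 282
- 1×A + 3×C + 4×D: weight 22, value 252
Best: $282.

$282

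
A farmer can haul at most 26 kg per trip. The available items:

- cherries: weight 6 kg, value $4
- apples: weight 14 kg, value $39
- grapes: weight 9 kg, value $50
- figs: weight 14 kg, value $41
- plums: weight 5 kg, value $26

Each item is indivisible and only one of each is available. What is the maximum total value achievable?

Check high-value combinations within 26 kg:
- grapes+figs: weight 9+14=23, value 50+41=91
- apples+grapes: weight 14+9=23, value 39+50=89
- cherries+grapes+plums: weight 6+9+5=20, value 4+50+26=80
- grapes+plums: weight 9+5=14, value 50+26=76
- cherries+figs+plums: weight 6+14+5=25, value 4+41+26=71
Best: $91.

$91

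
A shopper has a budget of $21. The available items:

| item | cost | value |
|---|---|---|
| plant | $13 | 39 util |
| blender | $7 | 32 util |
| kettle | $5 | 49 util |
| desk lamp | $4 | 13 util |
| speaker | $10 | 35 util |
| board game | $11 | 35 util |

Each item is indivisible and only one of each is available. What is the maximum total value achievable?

97 util

This is a 0/1 knapsack; check combinations near the capacity.
- kettle+desk lamp+speaker: cost 5+4+10=19, value 49+13+35=97
- kettle+desk lamp+board game: cost 5+4+11=20, value 49+13+35=97
- blender+kettle+desk lamp: cost 7+5+4=16, value 32+49+13=94
Best: 97 util.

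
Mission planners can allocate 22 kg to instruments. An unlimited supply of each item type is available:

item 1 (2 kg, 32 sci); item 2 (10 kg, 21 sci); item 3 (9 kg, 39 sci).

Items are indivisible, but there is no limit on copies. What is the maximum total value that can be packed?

352 sci

Best value-per-unit is item 1 at 32/2, and filling with it alone uses mass 11×2=22. No mix of the others beats 11×32 = 352.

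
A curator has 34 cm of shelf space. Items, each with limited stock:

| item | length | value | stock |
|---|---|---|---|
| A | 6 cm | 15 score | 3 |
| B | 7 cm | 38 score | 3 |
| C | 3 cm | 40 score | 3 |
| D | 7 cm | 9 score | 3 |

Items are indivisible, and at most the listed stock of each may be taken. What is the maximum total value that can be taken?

Best selections within length 34 and stock limits:
- 3×B + 3×C: length 30, value 234
- 1×A + 2×B + 3×C: length 29, value 211
Best: 234 score.

234 score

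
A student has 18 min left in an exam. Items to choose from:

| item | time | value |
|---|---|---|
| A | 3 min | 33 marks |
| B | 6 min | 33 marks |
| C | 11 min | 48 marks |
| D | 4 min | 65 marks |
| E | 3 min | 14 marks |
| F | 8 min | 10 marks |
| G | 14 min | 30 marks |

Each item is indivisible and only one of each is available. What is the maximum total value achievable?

146 marks

Check high-value combinations within 18 min:
- A+C+D: time 3+11+4=18, value 33+48+65=146
- A+B+D+E: time 3+6+4+3=16, value 33+33+65+14=145
- A+B+D: time 3+6+4=13, value 33+33+65=131
- C+D+E: time 11+4+3=18, value 48+65+14=127
- A+D+E+F: time 3+4+3+8=18, value 33+65+14+10=122
Best: 146 marks.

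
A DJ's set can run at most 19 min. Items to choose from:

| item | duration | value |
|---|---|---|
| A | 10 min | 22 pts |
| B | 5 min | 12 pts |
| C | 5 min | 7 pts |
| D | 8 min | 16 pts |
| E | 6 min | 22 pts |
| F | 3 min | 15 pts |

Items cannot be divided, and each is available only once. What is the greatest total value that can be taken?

59 pts

Check high-value combinations within 19 min:
- A+E+F: duration 10+6+3=19, value 22+22+15=59
- B+C+E+F: duration 5+5+6+3=19, value 12+7+22+15=56
- D+E+F: duration 8+6+3=17, value 16+22+15=53
Best: 59 pts.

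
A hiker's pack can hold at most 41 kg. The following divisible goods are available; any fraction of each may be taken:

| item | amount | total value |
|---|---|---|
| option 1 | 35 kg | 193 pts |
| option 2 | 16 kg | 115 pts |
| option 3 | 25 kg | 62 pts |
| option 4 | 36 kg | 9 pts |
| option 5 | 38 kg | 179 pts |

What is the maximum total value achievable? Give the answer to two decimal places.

252.86

Take in order of value per unit:
- option 2 (115/16 per unit): all 16 → value 115, running total 115.00
- option 1 (193/35 per unit): 25 of 35 → value 25×193/35 = 137.8571, running total 252.86
Total 252.86.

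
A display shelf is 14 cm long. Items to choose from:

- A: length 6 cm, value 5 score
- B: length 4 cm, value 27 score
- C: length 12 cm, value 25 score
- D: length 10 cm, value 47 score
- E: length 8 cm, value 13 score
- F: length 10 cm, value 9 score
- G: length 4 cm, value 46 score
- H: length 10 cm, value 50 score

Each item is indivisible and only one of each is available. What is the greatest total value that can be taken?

96 score

This is a 0/1 knapsack; check combinations near the capacity.
- G+H: length 4+10=14, value 46+50=96
- D+G: length 10+4=14, value 47+46=93
- A+B+G: length 6+4+4=14, value 5+27+46=78
- B+H: length 4+10=14, value 27+50=77
Best: 96 score.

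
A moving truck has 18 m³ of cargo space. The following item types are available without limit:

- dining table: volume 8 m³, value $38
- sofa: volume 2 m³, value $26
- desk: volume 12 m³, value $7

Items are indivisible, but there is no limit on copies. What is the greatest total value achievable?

Best value-per-unit is sofa at 26/2, and filling with it alone uses volume 9×2=18. No mix of the others beats 9×26 = 234.

$234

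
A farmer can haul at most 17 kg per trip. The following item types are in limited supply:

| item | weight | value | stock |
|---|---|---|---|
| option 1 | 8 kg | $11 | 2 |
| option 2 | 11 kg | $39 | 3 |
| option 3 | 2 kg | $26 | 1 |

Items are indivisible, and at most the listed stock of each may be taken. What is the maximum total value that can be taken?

Top feasible selections:
- 1×option 2 + 1×option 3: weight 13, value 65
- 1×option 2: weight 11, value 39
- 1×option 1 + 1×option 3: weight 10, value 37
- 1×option 3: weight 2, value 26
Best: $65.

$65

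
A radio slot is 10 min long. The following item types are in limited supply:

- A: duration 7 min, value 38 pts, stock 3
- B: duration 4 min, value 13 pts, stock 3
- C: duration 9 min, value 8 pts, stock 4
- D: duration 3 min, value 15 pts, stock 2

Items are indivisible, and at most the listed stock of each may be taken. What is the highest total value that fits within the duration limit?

53 pts

Best selections within duration 10 and stock limits:
- 1×A + 1×D: duration 10, value 53
- 1×B + 2×D: duration 10, value 43
Best: 53 pts.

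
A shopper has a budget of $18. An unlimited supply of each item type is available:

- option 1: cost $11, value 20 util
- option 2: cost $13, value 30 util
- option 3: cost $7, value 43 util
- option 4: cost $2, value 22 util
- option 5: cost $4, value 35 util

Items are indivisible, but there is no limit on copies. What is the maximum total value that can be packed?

198 util

Best value-per-unit is option 4 at 22/2, and filling with it alone uses cost 9×2=18. No mix of the others beats 9×22 = 198.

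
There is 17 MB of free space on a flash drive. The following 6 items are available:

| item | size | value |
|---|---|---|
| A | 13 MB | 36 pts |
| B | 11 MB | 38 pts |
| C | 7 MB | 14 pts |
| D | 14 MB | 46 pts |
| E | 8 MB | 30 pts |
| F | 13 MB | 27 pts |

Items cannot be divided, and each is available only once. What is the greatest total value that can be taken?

46 pts

Check high-value combinations within 17 MB:
- D: size 14, value 46
- C+E: size 7+8=15, value 14+30=44
- B: size 11, value 38
Best: 46 pts.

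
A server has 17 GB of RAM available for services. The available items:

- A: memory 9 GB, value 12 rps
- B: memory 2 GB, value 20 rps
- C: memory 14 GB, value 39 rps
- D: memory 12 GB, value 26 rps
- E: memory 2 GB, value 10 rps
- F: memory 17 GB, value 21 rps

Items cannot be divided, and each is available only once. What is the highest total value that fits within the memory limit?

59 rps

Check high-value combinations within 17 GB:
- B+C: memory 2+14=16, value 20+39=59
- B+D+E: memory 2+12+2=16, value 20+26+10=56
- C+E: memory 14+2=16, value 39+10=49
Best: 59 rps.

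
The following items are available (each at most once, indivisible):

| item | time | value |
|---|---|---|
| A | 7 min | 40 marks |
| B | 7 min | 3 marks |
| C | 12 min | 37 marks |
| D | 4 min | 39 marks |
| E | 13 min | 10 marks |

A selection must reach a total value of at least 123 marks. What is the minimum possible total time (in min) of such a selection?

Subsets with value ≥ 123, sorted by total time:
- A+C+D+E: time 36, value 126
- A+B+C+D+E: time 43, value 129
Minimum time: 36 min.

36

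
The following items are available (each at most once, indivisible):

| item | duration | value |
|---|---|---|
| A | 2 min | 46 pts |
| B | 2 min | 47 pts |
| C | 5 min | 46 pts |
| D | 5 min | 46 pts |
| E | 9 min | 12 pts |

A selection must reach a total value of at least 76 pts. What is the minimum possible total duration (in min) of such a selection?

4

Subsets with value ≥ 76, sorted by total duration:
- A+B: duration 4, value 93
- B+C: duration 7, value 93
- B+D: duration 7, value 93
- A+C: duration 7, value 92
Minimum duration: 4 min.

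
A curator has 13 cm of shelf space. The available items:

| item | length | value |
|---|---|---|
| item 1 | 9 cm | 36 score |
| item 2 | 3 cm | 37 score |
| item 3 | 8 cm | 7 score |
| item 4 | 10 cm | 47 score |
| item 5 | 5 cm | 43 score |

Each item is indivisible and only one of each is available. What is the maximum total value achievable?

84 score

Check high-value combinations within 13 cm:
- item 2+item 4: length 3+10=13, value 37+47=84
- item 2+item 5: length 3+5=8, value 37+43=80
- item 1+item 2: length 9+3=12, value 36+37=73
- item 3+item 5: length 8+5=13, value 7+43=50
- item 4: length 10, value 47
Best: 84 score.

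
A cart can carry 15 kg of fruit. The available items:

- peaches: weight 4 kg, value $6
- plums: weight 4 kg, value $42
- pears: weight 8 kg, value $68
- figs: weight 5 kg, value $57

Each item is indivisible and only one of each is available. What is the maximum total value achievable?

This is a 0/1 knapsack; check combinations near the capacity.
- pears+figs: weight 8+5=13, value 68+57=125
- plums+pears: weight 4+8=12, value 42+68=110
- peaches+plums+figs: weight 4+4+5=13, value 6+42+57=105
- plums+figs: weight 4+5=9, value 42+57=99
Best: $125.

$125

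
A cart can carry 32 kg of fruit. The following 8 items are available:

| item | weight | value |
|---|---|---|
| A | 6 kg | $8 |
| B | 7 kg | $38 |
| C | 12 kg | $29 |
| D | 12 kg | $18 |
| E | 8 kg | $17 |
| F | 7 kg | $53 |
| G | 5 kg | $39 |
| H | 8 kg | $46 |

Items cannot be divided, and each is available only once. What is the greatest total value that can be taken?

$176

This is a 0/1 knapsack; check combinations near the capacity.
- B+F+G+H: weight 7+7+5+8=27, value 38+53+39+46=176
- C+F+G+H: weight 12+7+5+8=32, value 29+53+39+46=167
- B+C+F+G: weight 7+12+7+5=31, value 38+29+53+39=159
Best: $176.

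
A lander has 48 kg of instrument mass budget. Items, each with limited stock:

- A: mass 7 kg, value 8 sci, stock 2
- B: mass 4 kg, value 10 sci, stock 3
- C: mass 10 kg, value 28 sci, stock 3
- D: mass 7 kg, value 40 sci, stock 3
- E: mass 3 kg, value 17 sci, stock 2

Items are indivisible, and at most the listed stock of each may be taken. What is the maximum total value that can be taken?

210 sci

Top feasible selections:
- 2×C + 3×D + 2×E: mass 47, value 210
- 1×B + 2×C + 3×D + 1×E: mass 48, value 203
Best: 210 sci.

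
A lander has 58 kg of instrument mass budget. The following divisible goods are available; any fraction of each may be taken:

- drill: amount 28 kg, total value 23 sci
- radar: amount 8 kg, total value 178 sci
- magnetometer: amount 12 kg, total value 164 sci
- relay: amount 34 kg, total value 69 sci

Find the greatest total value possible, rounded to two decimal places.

414.29

Take in order of value per unit:
- radar (178/8 per unit): all 8 → value 178, running total 178.00
- magnetometer (164/12 per unit): all 12 → value 164, running total 342.00
- relay (69/34 per unit): all 34 → value 69, running total 411.00
- drill (23/28 per unit): 4 of 28 → value 4×23/28 = 3.2857, running total 414.29
Total 414.29.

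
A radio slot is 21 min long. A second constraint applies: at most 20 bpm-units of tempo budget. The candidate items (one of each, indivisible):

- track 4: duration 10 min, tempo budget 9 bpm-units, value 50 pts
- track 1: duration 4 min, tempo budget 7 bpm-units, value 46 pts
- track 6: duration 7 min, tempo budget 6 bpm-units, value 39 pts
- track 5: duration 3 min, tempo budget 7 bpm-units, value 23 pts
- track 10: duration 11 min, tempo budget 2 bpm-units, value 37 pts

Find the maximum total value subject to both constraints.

108 pts

Feasible sets respecting both limits:
- track 1+track 6+track 5: duration 14, tempo budget 20, value 108
- track 1+track 5+track 10: duration 18, tempo budget 16, value 106
- track 6+track 5+track 10: duration 21, tempo budget 15, value 99
- track 4+track 1: duration 14, tempo budget 16, value 96
Best: 108 pts.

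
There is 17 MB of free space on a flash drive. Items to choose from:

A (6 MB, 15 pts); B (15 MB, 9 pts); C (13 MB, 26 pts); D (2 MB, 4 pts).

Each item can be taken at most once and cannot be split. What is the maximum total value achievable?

30 pts

Check high-value combinations within 17 MB:
- C+D: size 13+2=15, value 26+4=30
- C: size 13, value 26
- A+D: size 6+2=8, value 15+4=19
- A: size 6, value 15
- B+D: size 15+2=17, value 9+4=13
Best: 30 pts.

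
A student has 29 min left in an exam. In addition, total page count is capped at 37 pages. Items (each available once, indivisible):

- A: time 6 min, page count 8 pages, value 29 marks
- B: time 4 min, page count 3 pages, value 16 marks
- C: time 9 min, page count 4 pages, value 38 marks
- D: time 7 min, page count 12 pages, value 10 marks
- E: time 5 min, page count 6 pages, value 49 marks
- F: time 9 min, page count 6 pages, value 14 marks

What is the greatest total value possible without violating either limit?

Feasible sets respecting both limits:
- A+B+C+E: time 24, page count 21, value 132
- A+C+E+F: time 29, page count 24, value 130
- A+C+D+E: time 27, page count 30, value 126
Best: 132 marks.

132 marks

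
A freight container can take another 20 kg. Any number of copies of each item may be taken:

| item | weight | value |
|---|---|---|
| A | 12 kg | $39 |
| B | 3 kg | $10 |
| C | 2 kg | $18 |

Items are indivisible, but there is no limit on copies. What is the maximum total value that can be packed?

Best value-per-unit is C at 18/2, and filling with it alone uses weight 10×2=20. No mix of the others beats 10×18 = 180.

$180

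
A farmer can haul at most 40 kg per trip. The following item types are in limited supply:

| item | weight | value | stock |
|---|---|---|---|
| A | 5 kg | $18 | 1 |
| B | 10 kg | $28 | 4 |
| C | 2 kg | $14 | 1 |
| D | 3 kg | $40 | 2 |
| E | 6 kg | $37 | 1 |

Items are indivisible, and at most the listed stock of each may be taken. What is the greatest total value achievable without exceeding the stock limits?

Top feasible selections:
- 1×A + 2×B + 1×C + 2×D + 1×E: weight 39, value 205
- 1×A + 2×B + 2×D + 1×E: weight 37, value 191
- 2×B + 1×C + 2×D + 1×E: weight 34, value 187
- 3×B + 1×C + 2×D: weight 38, value 178
Best: $205.

$205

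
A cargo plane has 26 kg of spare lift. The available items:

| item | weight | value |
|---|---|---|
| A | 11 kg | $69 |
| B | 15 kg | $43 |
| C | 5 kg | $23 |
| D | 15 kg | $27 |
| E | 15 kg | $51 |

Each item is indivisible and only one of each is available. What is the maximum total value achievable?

$120

Check high-value combinations within 26 kg:
- A+E: weight 11+15=26, value 69+51=120
- A+B: weight 11+15=26, value 69+43=112
- A+D: weight 11+15=26, value 69+27=96
- A+C: weight 11+5=16, value 69+23=92
- C+E: weight 5+15=20, value 23+51=74
Best: $120.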